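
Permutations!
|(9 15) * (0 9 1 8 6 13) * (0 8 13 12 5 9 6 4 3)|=|(0 6 12 5 9 15 1 13 8 4 3)|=11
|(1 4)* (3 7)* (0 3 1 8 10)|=7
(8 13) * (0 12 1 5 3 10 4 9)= (0 12 1 5 3 10 4 9)(8 13)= [12, 5, 2, 10, 9, 3, 6, 7, 13, 0, 4, 11, 1, 8]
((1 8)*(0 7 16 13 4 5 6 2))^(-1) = ((0 7 16 13 4 5 6 2)(1 8))^(-1) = (0 2 6 5 4 13 16 7)(1 8)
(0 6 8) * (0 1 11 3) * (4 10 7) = (0 6 8 1 11 3)(4 10 7) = [6, 11, 2, 0, 10, 5, 8, 4, 1, 9, 7, 3]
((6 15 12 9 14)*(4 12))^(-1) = (4 15 6 14 9 12)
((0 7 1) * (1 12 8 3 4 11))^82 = ((0 7 12 8 3 4 11 1))^82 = (0 12 3 11)(1 7 8 4)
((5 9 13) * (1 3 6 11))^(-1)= ((1 3 6 11)(5 9 13))^(-1)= (1 11 6 3)(5 13 9)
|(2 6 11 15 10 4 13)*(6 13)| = |(2 13)(4 6 11 15 10)| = 10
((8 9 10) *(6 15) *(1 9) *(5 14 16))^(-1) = ((1 9 10 8)(5 14 16)(6 15))^(-1) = (1 8 10 9)(5 16 14)(6 15)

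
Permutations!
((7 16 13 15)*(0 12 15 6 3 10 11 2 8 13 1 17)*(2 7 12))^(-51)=(0 16 10 13)(1 11 6 2)(3 8 17 7)(12 15)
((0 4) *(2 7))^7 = (0 4)(2 7)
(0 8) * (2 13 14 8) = (0 2 13 14 8) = [2, 1, 13, 3, 4, 5, 6, 7, 0, 9, 10, 11, 12, 14, 8]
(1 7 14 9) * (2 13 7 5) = (1 5 2 13 7 14 9) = [0, 5, 13, 3, 4, 2, 6, 14, 8, 1, 10, 11, 12, 7, 9]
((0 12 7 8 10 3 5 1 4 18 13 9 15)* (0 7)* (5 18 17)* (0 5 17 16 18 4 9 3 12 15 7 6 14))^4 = (1 10 9 12 7 5 8)(3 13 18 16 4)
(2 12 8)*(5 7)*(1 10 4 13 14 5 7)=(1 10 4 13 14 5)(2 12 8)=[0, 10, 12, 3, 13, 1, 6, 7, 2, 9, 4, 11, 8, 14, 5]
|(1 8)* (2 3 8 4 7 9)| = |(1 4 7 9 2 3 8)| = 7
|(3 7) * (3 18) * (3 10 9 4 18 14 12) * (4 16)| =|(3 7 14 12)(4 18 10 9 16)| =20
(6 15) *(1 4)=[0, 4, 2, 3, 1, 5, 15, 7, 8, 9, 10, 11, 12, 13, 14, 6]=(1 4)(6 15)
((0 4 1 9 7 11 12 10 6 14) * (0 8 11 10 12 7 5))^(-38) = ((0 4 1 9 5)(6 14 8 11 7 10))^(-38) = (0 1 5 4 9)(6 7 8)(10 11 14)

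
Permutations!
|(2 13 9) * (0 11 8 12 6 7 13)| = 9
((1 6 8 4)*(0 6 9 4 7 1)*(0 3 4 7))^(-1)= (0 8 6)(1 7 9)(3 4)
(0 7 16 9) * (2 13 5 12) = [7, 1, 13, 3, 4, 12, 6, 16, 8, 0, 10, 11, 2, 5, 14, 15, 9] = (0 7 16 9)(2 13 5 12)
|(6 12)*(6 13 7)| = 4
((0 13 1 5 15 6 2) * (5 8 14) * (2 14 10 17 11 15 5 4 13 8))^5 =(0 15 1 17 4 8 6 2 11 13 10 14)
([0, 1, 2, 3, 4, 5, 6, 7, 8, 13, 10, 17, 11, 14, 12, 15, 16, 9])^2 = (9 14 11)(12 17 13)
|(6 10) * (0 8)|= 2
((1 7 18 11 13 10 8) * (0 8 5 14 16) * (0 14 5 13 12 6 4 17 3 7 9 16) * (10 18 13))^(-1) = (0 14 16 9 1 8)(3 17 4 6 12 11 18 13 7)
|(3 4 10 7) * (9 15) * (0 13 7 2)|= 14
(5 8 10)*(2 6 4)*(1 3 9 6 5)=(1 3 9 6 4 2 5 8 10)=[0, 3, 5, 9, 2, 8, 4, 7, 10, 6, 1]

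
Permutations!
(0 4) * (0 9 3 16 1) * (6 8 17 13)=(0 4 9 3 16 1)(6 8 17 13)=[4, 0, 2, 16, 9, 5, 8, 7, 17, 3, 10, 11, 12, 6, 14, 15, 1, 13]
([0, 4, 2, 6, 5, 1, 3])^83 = (1 5 4)(3 6)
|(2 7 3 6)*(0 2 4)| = |(0 2 7 3 6 4)| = 6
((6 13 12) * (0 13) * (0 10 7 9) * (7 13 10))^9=((0 10 13 12 6 7 9))^9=(0 13 6 9 10 12 7)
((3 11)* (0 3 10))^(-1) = (0 10 11 3)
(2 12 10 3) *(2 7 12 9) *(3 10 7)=(2 9)(7 12)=[0, 1, 9, 3, 4, 5, 6, 12, 8, 2, 10, 11, 7]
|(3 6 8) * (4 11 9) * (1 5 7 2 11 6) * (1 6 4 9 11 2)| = 3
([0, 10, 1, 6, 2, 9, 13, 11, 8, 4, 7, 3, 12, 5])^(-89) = (1 2 4 9 5 13 6 3 11 7 10)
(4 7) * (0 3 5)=(0 3 5)(4 7)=[3, 1, 2, 5, 7, 0, 6, 4]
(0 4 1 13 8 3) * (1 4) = (0 1 13 8 3) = [1, 13, 2, 0, 4, 5, 6, 7, 3, 9, 10, 11, 12, 8]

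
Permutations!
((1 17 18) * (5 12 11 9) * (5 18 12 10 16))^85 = ((1 17 12 11 9 18)(5 10 16))^85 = (1 17 12 11 9 18)(5 10 16)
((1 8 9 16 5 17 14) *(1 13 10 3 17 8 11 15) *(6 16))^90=((1 11 15)(3 17 14 13 10)(5 8 9 6 16))^90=(17)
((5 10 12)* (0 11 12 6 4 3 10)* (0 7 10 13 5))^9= ((0 11 12)(3 13 5 7 10 6 4))^9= (3 5 10 4 13 7 6)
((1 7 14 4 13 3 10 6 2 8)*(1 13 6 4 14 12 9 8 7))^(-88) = ((14)(2 7 12 9 8 13 3 10 4 6))^(-88) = (14)(2 12 8 3 4)(6 7 9 13 10)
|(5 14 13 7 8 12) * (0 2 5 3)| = 9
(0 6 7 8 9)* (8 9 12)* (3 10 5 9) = (0 6 7 3 10 5 9)(8 12) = [6, 1, 2, 10, 4, 9, 7, 3, 12, 0, 5, 11, 8]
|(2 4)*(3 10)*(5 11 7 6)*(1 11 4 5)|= 12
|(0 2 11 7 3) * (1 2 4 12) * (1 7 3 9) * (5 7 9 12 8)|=|(0 4 8 5 7 12 9 1 2 11 3)|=11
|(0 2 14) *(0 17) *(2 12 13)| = |(0 12 13 2 14 17)| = 6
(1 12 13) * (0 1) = (0 1 12 13) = [1, 12, 2, 3, 4, 5, 6, 7, 8, 9, 10, 11, 13, 0]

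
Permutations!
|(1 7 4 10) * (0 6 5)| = |(0 6 5)(1 7 4 10)| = 12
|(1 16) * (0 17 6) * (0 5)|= 4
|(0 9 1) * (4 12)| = 6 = |(0 9 1)(4 12)|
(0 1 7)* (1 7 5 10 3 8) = (0 7)(1 5 10 3 8) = [7, 5, 2, 8, 4, 10, 6, 0, 1, 9, 3]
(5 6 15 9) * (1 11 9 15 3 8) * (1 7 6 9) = (15)(1 11)(3 8 7 6)(5 9) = [0, 11, 2, 8, 4, 9, 3, 6, 7, 5, 10, 1, 12, 13, 14, 15]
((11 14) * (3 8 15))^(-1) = (3 15 8)(11 14)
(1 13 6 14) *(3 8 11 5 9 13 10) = (1 10 3 8 11 5 9 13 6 14) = [0, 10, 2, 8, 4, 9, 14, 7, 11, 13, 3, 5, 12, 6, 1]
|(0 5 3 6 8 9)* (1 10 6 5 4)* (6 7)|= 8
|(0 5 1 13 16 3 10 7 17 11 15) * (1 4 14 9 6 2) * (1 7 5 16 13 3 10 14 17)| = |(0 16 10 5 4 17 11 15)(1 3 14 9 6 2 7)| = 56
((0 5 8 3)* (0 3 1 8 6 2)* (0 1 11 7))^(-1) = ((0 5 6 2 1 8 11 7))^(-1) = (0 7 11 8 1 2 6 5)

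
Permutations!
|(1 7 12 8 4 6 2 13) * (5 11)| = |(1 7 12 8 4 6 2 13)(5 11)| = 8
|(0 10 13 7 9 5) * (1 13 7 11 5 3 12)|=|(0 10 7 9 3 12 1 13 11 5)|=10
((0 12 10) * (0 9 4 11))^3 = ((0 12 10 9 4 11))^3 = (0 9)(4 12)(10 11)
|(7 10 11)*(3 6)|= 6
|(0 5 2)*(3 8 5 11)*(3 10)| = 7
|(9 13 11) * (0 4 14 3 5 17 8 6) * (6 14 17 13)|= 11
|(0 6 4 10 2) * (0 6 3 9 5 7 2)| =9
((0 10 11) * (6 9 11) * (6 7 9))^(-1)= (0 11 9 7 10)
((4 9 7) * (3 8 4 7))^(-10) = (3 4)(8 9)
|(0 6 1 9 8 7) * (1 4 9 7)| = |(0 6 4 9 8 1 7)| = 7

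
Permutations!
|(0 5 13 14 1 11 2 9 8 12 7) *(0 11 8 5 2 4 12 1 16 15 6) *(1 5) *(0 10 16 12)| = 12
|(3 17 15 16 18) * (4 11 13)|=15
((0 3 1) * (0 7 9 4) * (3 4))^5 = ((0 4)(1 7 9 3))^5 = (0 4)(1 7 9 3)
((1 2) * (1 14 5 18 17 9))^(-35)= ((1 2 14 5 18 17 9))^(-35)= (18)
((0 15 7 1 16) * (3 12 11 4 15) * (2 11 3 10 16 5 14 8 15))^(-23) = (0 10 16)(1 5 14 8 15 7)(2 11 4)(3 12) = ((0 10 16)(1 5 14 8 15 7)(2 11 4)(3 12))^(-23)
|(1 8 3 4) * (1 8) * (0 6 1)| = 3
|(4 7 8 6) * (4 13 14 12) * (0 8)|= |(0 8 6 13 14 12 4 7)|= 8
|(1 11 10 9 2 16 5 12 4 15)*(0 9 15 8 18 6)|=|(0 9 2 16 5 12 4 8 18 6)(1 11 10 15)|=20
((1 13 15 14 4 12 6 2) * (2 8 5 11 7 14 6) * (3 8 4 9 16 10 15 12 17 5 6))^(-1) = (1 2 12 13)(3 15 10 16 9 14 7 11 5 17 4 6 8)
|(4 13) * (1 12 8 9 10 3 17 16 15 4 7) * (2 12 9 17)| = 13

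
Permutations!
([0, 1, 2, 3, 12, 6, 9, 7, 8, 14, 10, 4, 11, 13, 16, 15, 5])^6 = [0, 1, 2, 3, 4, 6, 9, 7, 8, 14, 10, 11, 12, 13, 16, 15, 5]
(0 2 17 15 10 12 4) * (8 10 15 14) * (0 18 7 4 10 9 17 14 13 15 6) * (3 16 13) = (0 2 14 8 9 17 3 16 13 15 6)(4 18 7)(10 12) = [2, 1, 14, 16, 18, 5, 0, 4, 9, 17, 12, 11, 10, 15, 8, 6, 13, 3, 7]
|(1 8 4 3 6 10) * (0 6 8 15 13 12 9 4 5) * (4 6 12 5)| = |(0 12 9 6 10 1 15 13 5)(3 8 4)| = 9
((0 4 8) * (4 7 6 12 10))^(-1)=((0 7 6 12 10 4 8))^(-1)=(0 8 4 10 12 6 7)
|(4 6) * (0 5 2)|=|(0 5 2)(4 6)|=6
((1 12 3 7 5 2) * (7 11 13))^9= ((1 12 3 11 13 7 5 2))^9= (1 12 3 11 13 7 5 2)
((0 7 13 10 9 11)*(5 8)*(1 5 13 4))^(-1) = ((0 7 4 1 5 8 13 10 9 11))^(-1) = (0 11 9 10 13 8 5 1 4 7)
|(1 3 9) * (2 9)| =|(1 3 2 9)| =4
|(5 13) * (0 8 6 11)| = |(0 8 6 11)(5 13)| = 4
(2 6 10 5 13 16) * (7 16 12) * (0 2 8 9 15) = (0 2 6 10 5 13 12 7 16 8 9 15) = [2, 1, 6, 3, 4, 13, 10, 16, 9, 15, 5, 11, 7, 12, 14, 0, 8]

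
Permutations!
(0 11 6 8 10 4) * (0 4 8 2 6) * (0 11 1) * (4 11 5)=[1, 0, 6, 3, 11, 4, 2, 7, 10, 9, 8, 5]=(0 1)(2 6)(4 11 5)(8 10)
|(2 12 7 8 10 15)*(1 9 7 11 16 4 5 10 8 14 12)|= |(1 9 7 14 12 11 16 4 5 10 15 2)|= 12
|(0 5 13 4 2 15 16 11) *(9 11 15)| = 14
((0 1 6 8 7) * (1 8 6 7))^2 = (0 1)(7 8)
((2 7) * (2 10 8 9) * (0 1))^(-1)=(0 1)(2 9 8 10 7)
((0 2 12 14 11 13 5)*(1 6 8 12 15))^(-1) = ((0 2 15 1 6 8 12 14 11 13 5))^(-1) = (0 5 13 11 14 12 8 6 1 15 2)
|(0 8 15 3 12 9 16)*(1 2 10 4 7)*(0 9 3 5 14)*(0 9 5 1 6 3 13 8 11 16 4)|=17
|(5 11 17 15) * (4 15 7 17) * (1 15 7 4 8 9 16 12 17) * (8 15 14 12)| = |(1 14 12 17 4 7)(5 11 15)(8 9 16)| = 6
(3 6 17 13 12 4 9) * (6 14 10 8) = (3 14 10 8 6 17 13 12 4 9) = [0, 1, 2, 14, 9, 5, 17, 7, 6, 3, 8, 11, 4, 12, 10, 15, 16, 13]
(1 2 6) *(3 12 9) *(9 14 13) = [0, 2, 6, 12, 4, 5, 1, 7, 8, 3, 10, 11, 14, 9, 13] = (1 2 6)(3 12 14 13 9)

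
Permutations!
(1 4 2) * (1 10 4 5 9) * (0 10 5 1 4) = [10, 1, 5, 3, 2, 9, 6, 7, 8, 4, 0] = (0 10)(2 5 9 4)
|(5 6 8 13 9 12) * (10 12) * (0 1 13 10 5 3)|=10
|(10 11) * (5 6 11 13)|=5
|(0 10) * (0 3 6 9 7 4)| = |(0 10 3 6 9 7 4)| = 7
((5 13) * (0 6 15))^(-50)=((0 6 15)(5 13))^(-50)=(0 6 15)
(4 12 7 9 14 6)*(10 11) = (4 12 7 9 14 6)(10 11) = [0, 1, 2, 3, 12, 5, 4, 9, 8, 14, 11, 10, 7, 13, 6]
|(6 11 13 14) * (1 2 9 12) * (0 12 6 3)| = 10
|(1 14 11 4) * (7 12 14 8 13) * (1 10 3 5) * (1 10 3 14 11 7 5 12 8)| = |(3 12 11 4)(5 10 14 7 8 13)| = 12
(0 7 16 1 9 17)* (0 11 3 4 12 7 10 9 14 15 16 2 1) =(0 10 9 17 11 3 4 12 7 2 1 14 15 16) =[10, 14, 1, 4, 12, 5, 6, 2, 8, 17, 9, 3, 7, 13, 15, 16, 0, 11]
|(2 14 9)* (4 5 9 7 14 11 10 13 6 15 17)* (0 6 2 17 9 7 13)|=|(0 6 15 9 17 4 5 7 14 13 2 11 10)|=13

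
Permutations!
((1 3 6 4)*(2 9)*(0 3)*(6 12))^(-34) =((0 3 12 6 4 1)(2 9))^(-34) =(0 12 4)(1 3 6)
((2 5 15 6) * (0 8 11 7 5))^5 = ((0 8 11 7 5 15 6 2))^5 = (0 15 11 2 5 8 6 7)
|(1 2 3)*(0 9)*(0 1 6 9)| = 5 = |(1 2 3 6 9)|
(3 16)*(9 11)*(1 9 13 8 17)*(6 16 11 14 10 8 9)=(1 6 16 3 11 13 9 14 10 8 17)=[0, 6, 2, 11, 4, 5, 16, 7, 17, 14, 8, 13, 12, 9, 10, 15, 3, 1]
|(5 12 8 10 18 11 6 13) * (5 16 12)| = |(6 13 16 12 8 10 18 11)| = 8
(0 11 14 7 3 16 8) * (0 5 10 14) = (0 11)(3 16 8 5 10 14 7) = [11, 1, 2, 16, 4, 10, 6, 3, 5, 9, 14, 0, 12, 13, 7, 15, 8]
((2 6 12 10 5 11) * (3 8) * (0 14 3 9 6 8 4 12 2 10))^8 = (0 4 14 12 3)(5 10 11)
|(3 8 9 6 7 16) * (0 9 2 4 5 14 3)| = 30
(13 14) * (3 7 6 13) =(3 7 6 13 14) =[0, 1, 2, 7, 4, 5, 13, 6, 8, 9, 10, 11, 12, 14, 3]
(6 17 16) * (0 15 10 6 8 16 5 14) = (0 15 10 6 17 5 14)(8 16) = [15, 1, 2, 3, 4, 14, 17, 7, 16, 9, 6, 11, 12, 13, 0, 10, 8, 5]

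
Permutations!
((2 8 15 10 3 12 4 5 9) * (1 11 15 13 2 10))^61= (1 11 15)(2 8 13)(3 12 4 5 9 10)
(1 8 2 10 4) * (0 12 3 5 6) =(0 12 3 5 6)(1 8 2 10 4) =[12, 8, 10, 5, 1, 6, 0, 7, 2, 9, 4, 11, 3]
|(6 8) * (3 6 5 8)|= 2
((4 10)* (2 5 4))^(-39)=(2 5 4 10)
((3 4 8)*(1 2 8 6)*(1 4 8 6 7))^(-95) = (3 8)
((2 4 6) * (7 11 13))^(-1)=(2 6 4)(7 13 11)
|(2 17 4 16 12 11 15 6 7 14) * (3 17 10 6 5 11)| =15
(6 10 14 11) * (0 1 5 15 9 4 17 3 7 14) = [1, 5, 2, 7, 17, 15, 10, 14, 8, 4, 0, 6, 12, 13, 11, 9, 16, 3] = (0 1 5 15 9 4 17 3 7 14 11 6 10)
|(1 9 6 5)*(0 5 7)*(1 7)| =|(0 5 7)(1 9 6)| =3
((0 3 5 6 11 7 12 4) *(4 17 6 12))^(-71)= (0 3 5 12 17 6 11 7 4)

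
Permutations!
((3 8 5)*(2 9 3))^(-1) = (2 5 8 3 9)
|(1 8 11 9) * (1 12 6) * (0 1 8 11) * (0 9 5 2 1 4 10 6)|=28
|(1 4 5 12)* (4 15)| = 5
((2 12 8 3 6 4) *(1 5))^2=((1 5)(2 12 8 3 6 4))^2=(2 8 6)(3 4 12)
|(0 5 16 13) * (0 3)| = |(0 5 16 13 3)| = 5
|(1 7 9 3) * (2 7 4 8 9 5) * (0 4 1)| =15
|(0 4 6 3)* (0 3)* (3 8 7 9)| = |(0 4 6)(3 8 7 9)| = 12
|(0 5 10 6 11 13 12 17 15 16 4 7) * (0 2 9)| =|(0 5 10 6 11 13 12 17 15 16 4 7 2 9)| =14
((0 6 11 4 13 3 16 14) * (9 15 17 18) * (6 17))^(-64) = ((0 17 18 9 15 6 11 4 13 3 16 14))^(-64) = (0 13 15)(3 6 17)(4 9 14)(11 18 16)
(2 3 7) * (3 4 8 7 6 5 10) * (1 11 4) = (1 11 4 8 7 2)(3 6 5 10) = [0, 11, 1, 6, 8, 10, 5, 2, 7, 9, 3, 4]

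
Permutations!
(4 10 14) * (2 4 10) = (2 4)(10 14) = [0, 1, 4, 3, 2, 5, 6, 7, 8, 9, 14, 11, 12, 13, 10]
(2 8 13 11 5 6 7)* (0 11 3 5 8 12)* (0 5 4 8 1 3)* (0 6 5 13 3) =(0 11 1)(2 12 13 6 7)(3 4 8) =[11, 0, 12, 4, 8, 5, 7, 2, 3, 9, 10, 1, 13, 6]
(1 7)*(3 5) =(1 7)(3 5) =[0, 7, 2, 5, 4, 3, 6, 1]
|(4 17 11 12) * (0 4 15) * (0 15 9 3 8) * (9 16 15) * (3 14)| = 11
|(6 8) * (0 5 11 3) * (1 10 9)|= 12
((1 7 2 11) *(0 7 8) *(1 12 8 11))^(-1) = (0 8 12 11 1 2 7)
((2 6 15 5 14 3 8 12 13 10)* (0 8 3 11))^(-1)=((0 8 12 13 10 2 6 15 5 14 11))^(-1)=(0 11 14 5 15 6 2 10 13 12 8)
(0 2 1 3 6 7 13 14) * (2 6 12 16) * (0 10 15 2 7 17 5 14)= [6, 3, 1, 12, 4, 14, 17, 13, 8, 9, 15, 11, 16, 0, 10, 2, 7, 5]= (0 6 17 5 14 10 15 2 1 3 12 16 7 13)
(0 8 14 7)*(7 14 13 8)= [7, 1, 2, 3, 4, 5, 6, 0, 13, 9, 10, 11, 12, 8, 14]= (14)(0 7)(8 13)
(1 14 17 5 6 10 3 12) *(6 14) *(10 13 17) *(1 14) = (1 6 13 17 5)(3 12 14 10) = [0, 6, 2, 12, 4, 1, 13, 7, 8, 9, 3, 11, 14, 17, 10, 15, 16, 5]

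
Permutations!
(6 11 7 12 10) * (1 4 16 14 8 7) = (1 4 16 14 8 7 12 10 6 11) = [0, 4, 2, 3, 16, 5, 11, 12, 7, 9, 6, 1, 10, 13, 8, 15, 14]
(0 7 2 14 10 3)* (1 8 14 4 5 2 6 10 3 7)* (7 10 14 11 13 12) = (0 1 8 11 13 12 7 6 14 3)(2 4 5) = [1, 8, 4, 0, 5, 2, 14, 6, 11, 9, 10, 13, 7, 12, 3]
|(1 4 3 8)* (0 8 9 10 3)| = |(0 8 1 4)(3 9 10)| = 12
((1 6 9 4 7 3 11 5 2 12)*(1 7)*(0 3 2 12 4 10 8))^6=((0 3 11 5 12 7 2 4 1 6 9 10 8))^6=(0 2 8 7 10 12 9 5 6 11 1 3 4)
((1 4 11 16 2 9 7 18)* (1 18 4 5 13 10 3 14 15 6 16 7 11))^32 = ((18)(1 5 13 10 3 14 15 6 16 2 9 11 7 4))^32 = (18)(1 3 16 7 13 15 9)(2 4 10 6 11 5 14)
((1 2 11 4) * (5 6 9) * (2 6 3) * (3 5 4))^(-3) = ((1 6 9 4)(2 11 3))^(-3) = (11)(1 6 9 4)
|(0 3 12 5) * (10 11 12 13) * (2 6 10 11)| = |(0 3 13 11 12 5)(2 6 10)| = 6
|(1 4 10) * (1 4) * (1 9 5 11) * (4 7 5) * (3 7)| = 8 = |(1 9 4 10 3 7 5 11)|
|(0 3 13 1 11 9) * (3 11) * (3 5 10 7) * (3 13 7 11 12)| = 10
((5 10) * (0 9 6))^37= (0 9 6)(5 10)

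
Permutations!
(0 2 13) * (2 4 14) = [4, 1, 13, 3, 14, 5, 6, 7, 8, 9, 10, 11, 12, 0, 2] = (0 4 14 2 13)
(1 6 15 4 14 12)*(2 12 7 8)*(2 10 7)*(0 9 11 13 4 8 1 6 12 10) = (0 9 11 13 4 14 2 10 7 1 12 6 15 8) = [9, 12, 10, 3, 14, 5, 15, 1, 0, 11, 7, 13, 6, 4, 2, 8]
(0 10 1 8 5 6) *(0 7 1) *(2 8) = (0 10)(1 2 8 5 6 7) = [10, 2, 8, 3, 4, 6, 7, 1, 5, 9, 0]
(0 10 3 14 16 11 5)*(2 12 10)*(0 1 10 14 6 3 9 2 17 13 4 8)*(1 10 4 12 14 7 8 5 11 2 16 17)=(0 1 4 5 10 9 16 2 14 17 13 12 7 8)(3 6)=[1, 4, 14, 6, 5, 10, 3, 8, 0, 16, 9, 11, 7, 12, 17, 15, 2, 13]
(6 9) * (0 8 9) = (0 8 9 6) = [8, 1, 2, 3, 4, 5, 0, 7, 9, 6]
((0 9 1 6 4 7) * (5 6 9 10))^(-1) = ((0 10 5 6 4 7)(1 9))^(-1) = (0 7 4 6 5 10)(1 9)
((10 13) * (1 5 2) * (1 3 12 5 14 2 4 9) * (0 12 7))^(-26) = ((0 12 5 4 9 1 14 2 3 7)(10 13))^(-26) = (0 9 3 5 14)(1 7 4 2 12)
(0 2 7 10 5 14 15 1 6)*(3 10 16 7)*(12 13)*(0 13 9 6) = (0 2 3 10 5 14 15 1)(6 13 12 9)(7 16) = [2, 0, 3, 10, 4, 14, 13, 16, 8, 6, 5, 11, 9, 12, 15, 1, 7]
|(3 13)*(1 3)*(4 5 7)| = |(1 3 13)(4 5 7)| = 3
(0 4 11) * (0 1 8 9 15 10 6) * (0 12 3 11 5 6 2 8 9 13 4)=(1 9 15 10 2 8 13 4 5 6 12 3 11)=[0, 9, 8, 11, 5, 6, 12, 7, 13, 15, 2, 1, 3, 4, 14, 10]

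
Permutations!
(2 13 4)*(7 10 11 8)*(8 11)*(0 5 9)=(0 5 9)(2 13 4)(7 10 8)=[5, 1, 13, 3, 2, 9, 6, 10, 7, 0, 8, 11, 12, 4]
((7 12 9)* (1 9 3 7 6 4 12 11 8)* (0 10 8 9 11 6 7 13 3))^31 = (0 10 8 1 11 9 7 6 4 12)(3 13)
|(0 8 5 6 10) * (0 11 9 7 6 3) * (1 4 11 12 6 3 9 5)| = 9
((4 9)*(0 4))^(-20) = (0 4 9)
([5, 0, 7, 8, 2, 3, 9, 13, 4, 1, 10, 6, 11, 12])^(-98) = [7, 2, 9, 12, 6, 13, 8, 1, 11, 4, 10, 3, 5, 0]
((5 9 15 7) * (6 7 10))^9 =((5 9 15 10 6 7))^9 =(5 10)(6 9)(7 15)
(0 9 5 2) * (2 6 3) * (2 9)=(0 2)(3 9 5 6)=[2, 1, 0, 9, 4, 6, 3, 7, 8, 5]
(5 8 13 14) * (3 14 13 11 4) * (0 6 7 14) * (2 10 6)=(0 2 10 6 7 14 5 8 11 4 3)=[2, 1, 10, 0, 3, 8, 7, 14, 11, 9, 6, 4, 12, 13, 5]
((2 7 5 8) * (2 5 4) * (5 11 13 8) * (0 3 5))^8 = (0 5 3)(2 4 7)(8 13 11)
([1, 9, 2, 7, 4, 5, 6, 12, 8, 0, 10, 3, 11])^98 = [9, 0, 2, 12, 4, 5, 6, 11, 8, 1, 10, 7, 3]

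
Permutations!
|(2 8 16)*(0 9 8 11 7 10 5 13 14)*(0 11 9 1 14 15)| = 36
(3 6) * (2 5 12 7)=[0, 1, 5, 6, 4, 12, 3, 2, 8, 9, 10, 11, 7]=(2 5 12 7)(3 6)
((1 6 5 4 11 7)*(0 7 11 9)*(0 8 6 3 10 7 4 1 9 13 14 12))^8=((0 4 13 14 12)(1 3 10 7 9 8 6 5))^8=(0 14 4 12 13)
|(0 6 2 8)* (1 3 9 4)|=4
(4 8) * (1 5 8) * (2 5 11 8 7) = [0, 11, 5, 3, 1, 7, 6, 2, 4, 9, 10, 8] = (1 11 8 4)(2 5 7)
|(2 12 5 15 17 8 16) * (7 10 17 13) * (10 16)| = |(2 12 5 15 13 7 16)(8 10 17)| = 21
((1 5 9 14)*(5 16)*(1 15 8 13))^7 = (1 13 8 15 14 9 5 16)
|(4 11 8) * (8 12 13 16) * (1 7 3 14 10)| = 30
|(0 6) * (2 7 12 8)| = 4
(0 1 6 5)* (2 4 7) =[1, 6, 4, 3, 7, 0, 5, 2] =(0 1 6 5)(2 4 7)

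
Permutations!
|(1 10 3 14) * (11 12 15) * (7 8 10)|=|(1 7 8 10 3 14)(11 12 15)|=6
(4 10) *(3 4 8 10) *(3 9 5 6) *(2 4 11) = (2 4 9 5 6 3 11)(8 10) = [0, 1, 4, 11, 9, 6, 3, 7, 10, 5, 8, 2]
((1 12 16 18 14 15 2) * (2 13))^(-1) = ((1 12 16 18 14 15 13 2))^(-1) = (1 2 13 15 14 18 16 12)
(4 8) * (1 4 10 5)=[0, 4, 2, 3, 8, 1, 6, 7, 10, 9, 5]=(1 4 8 10 5)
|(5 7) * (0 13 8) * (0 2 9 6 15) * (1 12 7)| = 28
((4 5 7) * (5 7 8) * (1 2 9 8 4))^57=((1 2 9 8 5 4 7))^57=(1 2 9 8 5 4 7)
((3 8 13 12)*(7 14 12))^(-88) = ((3 8 13 7 14 12))^(-88) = (3 13 14)(7 12 8)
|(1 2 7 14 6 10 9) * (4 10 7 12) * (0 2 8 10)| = 12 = |(0 2 12 4)(1 8 10 9)(6 7 14)|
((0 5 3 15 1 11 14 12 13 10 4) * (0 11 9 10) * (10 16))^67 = (0 3 1 16 4 14 13 5 15 9 10 11 12)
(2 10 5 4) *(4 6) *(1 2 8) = [0, 2, 10, 3, 8, 6, 4, 7, 1, 9, 5] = (1 2 10 5 6 4 8)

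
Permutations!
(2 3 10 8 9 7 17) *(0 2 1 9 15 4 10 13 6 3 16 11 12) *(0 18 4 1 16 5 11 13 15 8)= (0 2 5 11 12 18 4 10)(1 9 7 17 16 13 6 3 15)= [2, 9, 5, 15, 10, 11, 3, 17, 8, 7, 0, 12, 18, 6, 14, 1, 13, 16, 4]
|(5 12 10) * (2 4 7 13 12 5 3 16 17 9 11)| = 11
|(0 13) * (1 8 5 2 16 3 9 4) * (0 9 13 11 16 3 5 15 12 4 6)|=45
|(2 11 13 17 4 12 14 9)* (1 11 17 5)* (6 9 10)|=8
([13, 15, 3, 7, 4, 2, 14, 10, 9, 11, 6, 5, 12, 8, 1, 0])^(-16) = [1, 6, 11, 5, 4, 9, 7, 2, 0, 13, 3, 8, 12, 15, 10, 14]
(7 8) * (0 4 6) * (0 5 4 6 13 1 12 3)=(0 6 5 4 13 1 12 3)(7 8)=[6, 12, 2, 0, 13, 4, 5, 8, 7, 9, 10, 11, 3, 1]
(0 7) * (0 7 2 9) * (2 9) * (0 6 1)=[9, 0, 2, 3, 4, 5, 1, 7, 8, 6]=(0 9 6 1)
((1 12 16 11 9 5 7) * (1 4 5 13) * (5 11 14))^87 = (1 11 5 12 9 7 16 13 4 14)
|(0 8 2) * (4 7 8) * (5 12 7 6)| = |(0 4 6 5 12 7 8 2)| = 8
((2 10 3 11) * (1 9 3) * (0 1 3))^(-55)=(0 9 1)(2 10 3 11)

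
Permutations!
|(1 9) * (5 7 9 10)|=5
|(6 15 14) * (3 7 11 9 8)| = 15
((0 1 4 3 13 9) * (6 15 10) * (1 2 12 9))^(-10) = (0 12)(1 3)(2 9)(4 13)(6 10 15)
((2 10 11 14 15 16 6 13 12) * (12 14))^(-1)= (2 12 11 10)(6 16 15 14 13)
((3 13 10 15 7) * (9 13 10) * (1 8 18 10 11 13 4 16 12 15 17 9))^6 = ((1 8 18 10 17 9 4 16 12 15 7 3 11 13))^6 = (1 4 11 17 7 18 12)(3 10 15 8 16 13 9)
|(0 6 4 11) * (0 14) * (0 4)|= 6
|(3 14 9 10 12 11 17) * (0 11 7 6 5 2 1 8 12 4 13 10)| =42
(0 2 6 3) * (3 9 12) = (0 2 6 9 12 3) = [2, 1, 6, 0, 4, 5, 9, 7, 8, 12, 10, 11, 3]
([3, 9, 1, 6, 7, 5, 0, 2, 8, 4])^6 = [0, 9, 1, 3, 7, 5, 6, 2, 8, 4]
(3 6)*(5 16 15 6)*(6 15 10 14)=[0, 1, 2, 5, 4, 16, 3, 7, 8, 9, 14, 11, 12, 13, 6, 15, 10]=(3 5 16 10 14 6)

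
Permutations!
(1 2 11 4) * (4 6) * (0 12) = (0 12)(1 2 11 6 4) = [12, 2, 11, 3, 1, 5, 4, 7, 8, 9, 10, 6, 0]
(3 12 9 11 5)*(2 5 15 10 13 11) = (2 5 3 12 9)(10 13 11 15) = [0, 1, 5, 12, 4, 3, 6, 7, 8, 2, 13, 15, 9, 11, 14, 10]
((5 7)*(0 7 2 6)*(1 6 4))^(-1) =(0 6 1 4 2 5 7) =((0 7 5 2 4 1 6))^(-1)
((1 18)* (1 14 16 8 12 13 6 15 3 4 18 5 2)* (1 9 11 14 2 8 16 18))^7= (1 3 6 12 5 4 15 13 8)(2 11 18 9 14)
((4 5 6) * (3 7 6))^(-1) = ((3 7 6 4 5))^(-1) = (3 5 4 6 7)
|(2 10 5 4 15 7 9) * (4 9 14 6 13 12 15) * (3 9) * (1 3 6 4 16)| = |(1 3 9 2 10 5 6 13 12 15 7 14 4 16)| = 14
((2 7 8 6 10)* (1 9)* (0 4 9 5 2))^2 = (0 9 5 7 6)(1 2 8 10 4) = ((0 4 9 1 5 2 7 8 6 10))^2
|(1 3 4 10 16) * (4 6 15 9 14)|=9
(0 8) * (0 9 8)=(8 9)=[0, 1, 2, 3, 4, 5, 6, 7, 9, 8]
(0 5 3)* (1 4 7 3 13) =(0 5 13 1 4 7 3) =[5, 4, 2, 0, 7, 13, 6, 3, 8, 9, 10, 11, 12, 1]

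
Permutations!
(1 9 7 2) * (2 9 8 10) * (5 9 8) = (1 5 9 7 8 10 2) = [0, 5, 1, 3, 4, 9, 6, 8, 10, 7, 2]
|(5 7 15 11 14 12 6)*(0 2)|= 14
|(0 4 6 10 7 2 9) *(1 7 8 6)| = 6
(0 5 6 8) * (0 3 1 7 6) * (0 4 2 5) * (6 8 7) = (1 6 7 8 3)(2 5 4) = [0, 6, 5, 1, 2, 4, 7, 8, 3]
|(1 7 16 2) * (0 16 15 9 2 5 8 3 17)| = 30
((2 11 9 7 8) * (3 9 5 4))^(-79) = (2 11 5 4 3 9 7 8)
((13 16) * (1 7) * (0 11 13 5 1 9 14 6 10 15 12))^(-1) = (0 12 15 10 6 14 9 7 1 5 16 13 11)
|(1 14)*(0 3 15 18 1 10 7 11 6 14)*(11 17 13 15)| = 12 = |(0 3 11 6 14 10 7 17 13 15 18 1)|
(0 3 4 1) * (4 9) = (0 3 9 4 1) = [3, 0, 2, 9, 1, 5, 6, 7, 8, 4]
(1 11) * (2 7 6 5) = [0, 11, 7, 3, 4, 2, 5, 6, 8, 9, 10, 1] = (1 11)(2 7 6 5)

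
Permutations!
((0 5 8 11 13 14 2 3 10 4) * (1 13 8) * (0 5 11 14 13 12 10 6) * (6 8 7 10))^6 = ((0 11 7 10 4 5 1 12 6)(2 3 8 14))^6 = (0 1 10)(2 8)(3 14)(4 11 12)(5 7 6)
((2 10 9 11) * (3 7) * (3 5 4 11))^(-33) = (2 11 4 5 7 3 9 10)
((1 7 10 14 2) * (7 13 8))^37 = (1 8 10 2 13 7 14)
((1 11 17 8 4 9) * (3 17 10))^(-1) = ((1 11 10 3 17 8 4 9))^(-1) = (1 9 4 8 17 3 10 11)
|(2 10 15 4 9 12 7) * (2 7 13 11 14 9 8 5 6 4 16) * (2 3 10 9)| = 12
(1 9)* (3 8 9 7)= [0, 7, 2, 8, 4, 5, 6, 3, 9, 1]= (1 7 3 8 9)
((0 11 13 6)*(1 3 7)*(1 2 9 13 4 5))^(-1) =((0 11 4 5 1 3 7 2 9 13 6))^(-1) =(0 6 13 9 2 7 3 1 5 4 11)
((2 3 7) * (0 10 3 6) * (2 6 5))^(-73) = ((0 10 3 7 6)(2 5))^(-73) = (0 3 6 10 7)(2 5)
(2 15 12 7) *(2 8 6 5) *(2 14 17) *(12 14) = (2 15 14 17)(5 12 7 8 6) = [0, 1, 15, 3, 4, 12, 5, 8, 6, 9, 10, 11, 7, 13, 17, 14, 16, 2]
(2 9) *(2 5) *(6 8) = (2 9 5)(6 8) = [0, 1, 9, 3, 4, 2, 8, 7, 6, 5]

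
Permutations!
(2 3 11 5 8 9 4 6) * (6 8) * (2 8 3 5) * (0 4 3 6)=(0 4 6 8 9 3 11 2 5)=[4, 1, 5, 11, 6, 0, 8, 7, 9, 3, 10, 2]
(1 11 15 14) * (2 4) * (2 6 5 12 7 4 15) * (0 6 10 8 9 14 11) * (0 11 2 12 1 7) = (0 6 5 1 11 12)(2 15)(4 10 8 9 14 7) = [6, 11, 15, 3, 10, 1, 5, 4, 9, 14, 8, 12, 0, 13, 7, 2]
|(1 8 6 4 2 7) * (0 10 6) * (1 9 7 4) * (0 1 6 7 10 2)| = 6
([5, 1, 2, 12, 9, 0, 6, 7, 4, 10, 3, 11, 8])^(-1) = [5, 1, 2, 10, 8, 0, 6, 7, 12, 4, 9, 11, 3]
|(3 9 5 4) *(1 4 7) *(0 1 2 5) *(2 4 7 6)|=|(0 1 7 4 3 9)(2 5 6)|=6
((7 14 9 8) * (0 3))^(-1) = (0 3)(7 8 9 14) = ((0 3)(7 14 9 8))^(-1)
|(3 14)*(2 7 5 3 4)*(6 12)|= 6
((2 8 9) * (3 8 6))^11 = ((2 6 3 8 9))^11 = (2 6 3 8 9)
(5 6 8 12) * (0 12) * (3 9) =(0 12 5 6 8)(3 9) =[12, 1, 2, 9, 4, 6, 8, 7, 0, 3, 10, 11, 5]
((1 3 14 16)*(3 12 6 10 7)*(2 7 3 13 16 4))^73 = ((1 12 6 10 3 14 4 2 7 13 16))^73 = (1 2 10 16 4 6 13 14 12 7 3)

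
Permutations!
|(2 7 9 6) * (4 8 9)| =|(2 7 4 8 9 6)| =6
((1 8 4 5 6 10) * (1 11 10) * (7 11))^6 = (11)(1 8 4 5 6)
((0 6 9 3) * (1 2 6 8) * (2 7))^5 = ((0 8 1 7 2 6 9 3))^5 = (0 6 1 3 2 8 9 7)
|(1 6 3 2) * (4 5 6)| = |(1 4 5 6 3 2)| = 6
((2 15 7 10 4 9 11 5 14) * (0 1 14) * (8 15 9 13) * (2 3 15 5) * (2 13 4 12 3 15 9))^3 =(0 15 12 11 5 14 10 9 8 1 7 3 13)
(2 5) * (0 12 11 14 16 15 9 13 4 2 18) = (0 12 11 14 16 15 9 13 4 2 5 18) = [12, 1, 5, 3, 2, 18, 6, 7, 8, 13, 10, 14, 11, 4, 16, 9, 15, 17, 0]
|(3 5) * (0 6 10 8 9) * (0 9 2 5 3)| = |(0 6 10 8 2 5)| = 6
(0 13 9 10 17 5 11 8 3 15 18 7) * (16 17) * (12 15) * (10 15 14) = [13, 1, 2, 12, 4, 11, 6, 0, 3, 15, 16, 8, 14, 9, 10, 18, 17, 5, 7] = (0 13 9 15 18 7)(3 12 14 10 16 17 5 11 8)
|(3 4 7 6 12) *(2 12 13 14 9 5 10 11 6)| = 35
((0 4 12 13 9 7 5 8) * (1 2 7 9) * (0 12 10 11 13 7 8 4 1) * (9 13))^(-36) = ((0 1 2 8 12 7 5 4 10 11 9 13))^(-36) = (13)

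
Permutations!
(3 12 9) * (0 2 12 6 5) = (0 2 12 9 3 6 5) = [2, 1, 12, 6, 4, 0, 5, 7, 8, 3, 10, 11, 9]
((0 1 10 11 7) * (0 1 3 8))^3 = (1 7 11 10)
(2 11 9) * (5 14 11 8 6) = [0, 1, 8, 3, 4, 14, 5, 7, 6, 2, 10, 9, 12, 13, 11] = (2 8 6 5 14 11 9)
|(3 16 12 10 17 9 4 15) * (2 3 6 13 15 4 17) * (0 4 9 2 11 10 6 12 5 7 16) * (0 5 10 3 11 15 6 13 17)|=|(0 4 9)(2 11 3 5 7 16 10 15 12 13 6 17)|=12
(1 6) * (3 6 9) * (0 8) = (0 8)(1 9 3 6) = [8, 9, 2, 6, 4, 5, 1, 7, 0, 3]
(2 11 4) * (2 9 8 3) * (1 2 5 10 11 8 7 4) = (1 2 8 3 5 10 11)(4 9 7) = [0, 2, 8, 5, 9, 10, 6, 4, 3, 7, 11, 1]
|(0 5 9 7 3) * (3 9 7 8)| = |(0 5 7 9 8 3)| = 6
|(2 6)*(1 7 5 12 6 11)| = 7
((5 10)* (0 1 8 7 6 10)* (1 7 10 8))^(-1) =(0 5 10 8 6 7)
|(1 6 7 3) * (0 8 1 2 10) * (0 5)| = 9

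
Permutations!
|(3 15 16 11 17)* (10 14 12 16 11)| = 4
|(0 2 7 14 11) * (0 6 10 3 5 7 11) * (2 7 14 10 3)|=9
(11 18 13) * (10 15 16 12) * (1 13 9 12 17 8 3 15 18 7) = (1 13 11 7)(3 15 16 17 8)(9 12 10 18) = [0, 13, 2, 15, 4, 5, 6, 1, 3, 12, 18, 7, 10, 11, 14, 16, 17, 8, 9]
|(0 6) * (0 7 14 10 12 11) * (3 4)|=14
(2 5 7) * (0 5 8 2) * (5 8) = (0 8 2 5 7) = [8, 1, 5, 3, 4, 7, 6, 0, 2]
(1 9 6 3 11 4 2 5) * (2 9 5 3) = (1 5)(2 3 11 4 9 6) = [0, 5, 3, 11, 9, 1, 2, 7, 8, 6, 10, 4]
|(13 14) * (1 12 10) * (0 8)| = |(0 8)(1 12 10)(13 14)| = 6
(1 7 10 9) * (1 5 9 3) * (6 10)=(1 7 6 10 3)(5 9)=[0, 7, 2, 1, 4, 9, 10, 6, 8, 5, 3]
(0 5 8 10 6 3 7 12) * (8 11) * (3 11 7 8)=(0 5 7 12)(3 8 10 6 11)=[5, 1, 2, 8, 4, 7, 11, 12, 10, 9, 6, 3, 0]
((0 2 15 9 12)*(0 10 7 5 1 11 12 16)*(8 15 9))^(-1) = ((0 2 9 16)(1 11 12 10 7 5)(8 15))^(-1) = (0 16 9 2)(1 5 7 10 12 11)(8 15)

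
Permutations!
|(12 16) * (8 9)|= 2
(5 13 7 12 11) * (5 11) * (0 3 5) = (0 3 5 13 7 12) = [3, 1, 2, 5, 4, 13, 6, 12, 8, 9, 10, 11, 0, 7]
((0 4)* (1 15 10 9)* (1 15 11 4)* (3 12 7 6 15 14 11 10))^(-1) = ((0 1 10 9 14 11 4)(3 12 7 6 15))^(-1) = (0 4 11 14 9 10 1)(3 15 6 7 12)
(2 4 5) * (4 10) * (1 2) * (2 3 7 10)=(1 3 7 10 4 5)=[0, 3, 2, 7, 5, 1, 6, 10, 8, 9, 4]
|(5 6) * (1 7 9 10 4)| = 10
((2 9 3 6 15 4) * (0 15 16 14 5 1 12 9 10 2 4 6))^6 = (0 1 6 9 14)(3 5 15 12 16)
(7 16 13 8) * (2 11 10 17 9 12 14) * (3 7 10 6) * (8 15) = (2 11 6 3 7 16 13 15 8 10 17 9 12 14) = [0, 1, 11, 7, 4, 5, 3, 16, 10, 12, 17, 6, 14, 15, 2, 8, 13, 9]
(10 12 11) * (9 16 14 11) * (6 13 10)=(6 13 10 12 9 16 14 11)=[0, 1, 2, 3, 4, 5, 13, 7, 8, 16, 12, 6, 9, 10, 11, 15, 14]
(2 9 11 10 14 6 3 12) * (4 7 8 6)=[0, 1, 9, 12, 7, 5, 3, 8, 6, 11, 14, 10, 2, 13, 4]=(2 9 11 10 14 4 7 8 6 3 12)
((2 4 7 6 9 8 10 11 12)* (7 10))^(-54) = ((2 4 10 11 12)(6 9 8 7))^(-54) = (2 4 10 11 12)(6 8)(7 9)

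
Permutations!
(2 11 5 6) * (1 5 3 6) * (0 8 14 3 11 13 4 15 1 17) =(0 8 14 3 6 2 13 4 15 1 5 17) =[8, 5, 13, 6, 15, 17, 2, 7, 14, 9, 10, 11, 12, 4, 3, 1, 16, 0]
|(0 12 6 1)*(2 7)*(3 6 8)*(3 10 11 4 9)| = |(0 12 8 10 11 4 9 3 6 1)(2 7)| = 10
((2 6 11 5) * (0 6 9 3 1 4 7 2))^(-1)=(0 5 11 6)(1 3 9 2 7 4)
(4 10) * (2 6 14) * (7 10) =(2 6 14)(4 7 10) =[0, 1, 6, 3, 7, 5, 14, 10, 8, 9, 4, 11, 12, 13, 2]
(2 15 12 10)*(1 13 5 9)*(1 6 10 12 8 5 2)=(1 13 2 15 8 5 9 6 10)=[0, 13, 15, 3, 4, 9, 10, 7, 5, 6, 1, 11, 12, 2, 14, 8]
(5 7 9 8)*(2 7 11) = (2 7 9 8 5 11) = [0, 1, 7, 3, 4, 11, 6, 9, 5, 8, 10, 2]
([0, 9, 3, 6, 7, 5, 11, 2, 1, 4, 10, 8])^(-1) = (1 8 11 6 3 2 7 4 9)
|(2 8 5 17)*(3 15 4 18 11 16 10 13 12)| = |(2 8 5 17)(3 15 4 18 11 16 10 13 12)| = 36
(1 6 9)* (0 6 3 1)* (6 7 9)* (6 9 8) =[7, 3, 2, 1, 4, 5, 9, 8, 6, 0] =(0 7 8 6 9)(1 3)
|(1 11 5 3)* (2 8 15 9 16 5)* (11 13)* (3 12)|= |(1 13 11 2 8 15 9 16 5 12 3)|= 11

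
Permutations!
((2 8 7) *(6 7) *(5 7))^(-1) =((2 8 6 5 7))^(-1) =(2 7 5 6 8)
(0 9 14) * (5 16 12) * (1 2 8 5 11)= (0 9 14)(1 2 8 5 16 12 11)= [9, 2, 8, 3, 4, 16, 6, 7, 5, 14, 10, 1, 11, 13, 0, 15, 12]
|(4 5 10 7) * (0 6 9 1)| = 4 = |(0 6 9 1)(4 5 10 7)|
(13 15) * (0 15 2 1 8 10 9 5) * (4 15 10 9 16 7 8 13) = (0 10 16 7 8 9 5)(1 13 2)(4 15) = [10, 13, 1, 3, 15, 0, 6, 8, 9, 5, 16, 11, 12, 2, 14, 4, 7]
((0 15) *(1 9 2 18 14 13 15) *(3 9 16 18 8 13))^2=(0 16 14 9 8 15 1 18 3 2 13)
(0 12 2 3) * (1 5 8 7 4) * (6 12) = (0 6 12 2 3)(1 5 8 7 4) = [6, 5, 3, 0, 1, 8, 12, 4, 7, 9, 10, 11, 2]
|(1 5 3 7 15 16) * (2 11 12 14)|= 12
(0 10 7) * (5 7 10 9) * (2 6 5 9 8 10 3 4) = (0 8 10 3 4 2 6 5 7) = [8, 1, 6, 4, 2, 7, 5, 0, 10, 9, 3]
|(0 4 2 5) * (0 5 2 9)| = 3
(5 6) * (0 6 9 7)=(0 6 5 9 7)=[6, 1, 2, 3, 4, 9, 5, 0, 8, 7]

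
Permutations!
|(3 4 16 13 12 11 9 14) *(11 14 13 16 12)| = 12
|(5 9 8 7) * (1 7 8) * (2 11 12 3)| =4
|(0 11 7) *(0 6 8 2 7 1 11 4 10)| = 12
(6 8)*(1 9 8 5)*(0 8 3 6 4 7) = (0 8 4 7)(1 9 3 6 5) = [8, 9, 2, 6, 7, 1, 5, 0, 4, 3]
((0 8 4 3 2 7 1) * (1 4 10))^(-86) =((0 8 10 1)(2 7 4 3))^(-86) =(0 10)(1 8)(2 4)(3 7)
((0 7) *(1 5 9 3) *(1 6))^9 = ((0 7)(1 5 9 3 6))^9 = (0 7)(1 6 3 9 5)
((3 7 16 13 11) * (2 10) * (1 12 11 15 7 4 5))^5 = (1 5 4 3 11 12)(2 10)(7 16 13 15)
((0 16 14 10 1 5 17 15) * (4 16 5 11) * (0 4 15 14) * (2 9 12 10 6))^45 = ((0 5 17 14 6 2 9 12 10 1 11 15 4 16))^45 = (0 14 9 1 4 5 6 12 11 16 17 2 10 15)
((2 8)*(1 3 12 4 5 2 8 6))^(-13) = ((1 3 12 4 5 2 6))^(-13) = (1 3 12 4 5 2 6)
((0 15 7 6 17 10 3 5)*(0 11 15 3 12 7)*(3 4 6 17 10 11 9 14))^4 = ((0 4 6 10 12 7 17 11 15)(3 5 9 14))^4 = (0 12 15 10 11 6 17 4 7)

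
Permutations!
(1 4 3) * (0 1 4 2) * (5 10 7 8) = [1, 2, 0, 4, 3, 10, 6, 8, 5, 9, 7] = (0 1 2)(3 4)(5 10 7 8)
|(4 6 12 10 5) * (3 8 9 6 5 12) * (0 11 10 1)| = 20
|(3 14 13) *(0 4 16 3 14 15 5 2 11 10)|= 18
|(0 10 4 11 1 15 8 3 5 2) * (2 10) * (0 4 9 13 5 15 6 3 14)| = |(0 2 4 11 1 6 3 15 8 14)(5 10 9 13)| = 20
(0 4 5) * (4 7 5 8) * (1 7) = [1, 7, 2, 3, 8, 0, 6, 5, 4] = (0 1 7 5)(4 8)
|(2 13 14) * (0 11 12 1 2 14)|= |(14)(0 11 12 1 2 13)|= 6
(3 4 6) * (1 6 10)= (1 6 3 4 10)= [0, 6, 2, 4, 10, 5, 3, 7, 8, 9, 1]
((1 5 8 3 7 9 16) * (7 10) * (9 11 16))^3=(1 3 11 5 10 16 8 7)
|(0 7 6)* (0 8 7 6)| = |(0 6 8 7)| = 4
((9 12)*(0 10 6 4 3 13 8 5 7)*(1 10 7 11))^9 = ((0 7)(1 10 6 4 3 13 8 5 11)(9 12))^9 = (13)(0 7)(9 12)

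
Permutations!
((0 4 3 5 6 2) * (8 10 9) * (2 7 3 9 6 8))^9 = ((0 4 9 2)(3 5 8 10 6 7))^9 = (0 4 9 2)(3 10)(5 6)(7 8)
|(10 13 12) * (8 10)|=|(8 10 13 12)|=4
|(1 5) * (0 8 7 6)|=4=|(0 8 7 6)(1 5)|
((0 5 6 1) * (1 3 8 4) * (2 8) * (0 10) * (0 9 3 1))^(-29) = (0 5 6 1 10 9 3 2 8 4)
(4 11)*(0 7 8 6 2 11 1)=(0 7 8 6 2 11 4 1)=[7, 0, 11, 3, 1, 5, 2, 8, 6, 9, 10, 4]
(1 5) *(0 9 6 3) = (0 9 6 3)(1 5) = [9, 5, 2, 0, 4, 1, 3, 7, 8, 6]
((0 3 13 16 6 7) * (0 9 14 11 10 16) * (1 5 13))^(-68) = ((0 3 1 5 13)(6 7 9 14 11 10 16))^(-68) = (0 1 13 3 5)(6 9 11 16 7 14 10)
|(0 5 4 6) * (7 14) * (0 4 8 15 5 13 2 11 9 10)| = |(0 13 2 11 9 10)(4 6)(5 8 15)(7 14)| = 6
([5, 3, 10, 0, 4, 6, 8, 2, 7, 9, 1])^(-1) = [3, 10, 7, 1, 4, 0, 5, 8, 6, 9, 2]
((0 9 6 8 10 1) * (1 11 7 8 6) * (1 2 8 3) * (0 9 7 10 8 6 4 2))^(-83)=(0 3 9 7 1)(2 6 4)(10 11)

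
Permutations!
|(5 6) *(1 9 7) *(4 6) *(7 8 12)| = |(1 9 8 12 7)(4 6 5)| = 15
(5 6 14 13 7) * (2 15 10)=[0, 1, 15, 3, 4, 6, 14, 5, 8, 9, 2, 11, 12, 7, 13, 10]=(2 15 10)(5 6 14 13 7)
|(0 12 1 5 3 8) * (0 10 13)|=|(0 12 1 5 3 8 10 13)|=8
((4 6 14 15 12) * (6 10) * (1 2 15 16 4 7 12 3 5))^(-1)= ((1 2 15 3 5)(4 10 6 14 16)(7 12))^(-1)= (1 5 3 15 2)(4 16 14 6 10)(7 12)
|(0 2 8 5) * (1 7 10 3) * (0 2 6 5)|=20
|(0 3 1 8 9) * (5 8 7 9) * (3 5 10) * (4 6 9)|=10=|(0 5 8 10 3 1 7 4 6 9)|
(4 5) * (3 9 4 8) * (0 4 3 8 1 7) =(0 4 5 1 7)(3 9) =[4, 7, 2, 9, 5, 1, 6, 0, 8, 3]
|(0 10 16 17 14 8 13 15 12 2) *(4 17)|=11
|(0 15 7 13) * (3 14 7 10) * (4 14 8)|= 9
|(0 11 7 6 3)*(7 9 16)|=7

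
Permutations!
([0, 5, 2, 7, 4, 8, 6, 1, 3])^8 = (1 3 5 7 8)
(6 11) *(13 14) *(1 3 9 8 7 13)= (1 3 9 8 7 13 14)(6 11)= [0, 3, 2, 9, 4, 5, 11, 13, 7, 8, 10, 6, 12, 14, 1]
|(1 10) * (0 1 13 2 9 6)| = |(0 1 10 13 2 9 6)| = 7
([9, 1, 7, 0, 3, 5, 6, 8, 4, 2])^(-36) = [3, 1, 9, 4, 8, 5, 6, 2, 7, 0]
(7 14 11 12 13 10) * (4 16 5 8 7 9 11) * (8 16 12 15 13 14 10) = [0, 1, 2, 3, 12, 16, 6, 10, 7, 11, 9, 15, 14, 8, 4, 13, 5] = (4 12 14)(5 16)(7 10 9 11 15 13 8)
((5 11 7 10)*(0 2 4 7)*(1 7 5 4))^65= (0 2 1 7 10 4 5 11)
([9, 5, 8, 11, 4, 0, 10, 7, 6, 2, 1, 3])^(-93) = (0 8 1 9 6 5 2 10)(3 11)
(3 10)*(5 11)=(3 10)(5 11)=[0, 1, 2, 10, 4, 11, 6, 7, 8, 9, 3, 5]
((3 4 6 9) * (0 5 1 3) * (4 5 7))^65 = (9)(1 5 3)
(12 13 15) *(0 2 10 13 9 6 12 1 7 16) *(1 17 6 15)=[2, 7, 10, 3, 4, 5, 12, 16, 8, 15, 13, 11, 9, 1, 14, 17, 0, 6]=(0 2 10 13 1 7 16)(6 12 9 15 17)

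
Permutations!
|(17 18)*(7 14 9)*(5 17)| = |(5 17 18)(7 14 9)| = 3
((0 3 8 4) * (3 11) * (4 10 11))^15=((0 4)(3 8 10 11))^15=(0 4)(3 11 10 8)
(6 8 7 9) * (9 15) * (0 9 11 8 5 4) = (0 9 6 5 4)(7 15 11 8) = [9, 1, 2, 3, 0, 4, 5, 15, 7, 6, 10, 8, 12, 13, 14, 11]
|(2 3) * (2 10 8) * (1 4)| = |(1 4)(2 3 10 8)| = 4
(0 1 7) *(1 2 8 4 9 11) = [2, 7, 8, 3, 9, 5, 6, 0, 4, 11, 10, 1] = (0 2 8 4 9 11 1 7)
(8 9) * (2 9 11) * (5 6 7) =(2 9 8 11)(5 6 7) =[0, 1, 9, 3, 4, 6, 7, 5, 11, 8, 10, 2]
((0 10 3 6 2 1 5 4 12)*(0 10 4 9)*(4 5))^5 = ((0 5 9)(1 4 12 10 3 6 2))^5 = (0 9 5)(1 6 10 4 2 3 12)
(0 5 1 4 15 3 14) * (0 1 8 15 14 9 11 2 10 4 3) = [5, 3, 10, 9, 14, 8, 6, 7, 15, 11, 4, 2, 12, 13, 1, 0] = (0 5 8 15)(1 3 9 11 2 10 4 14)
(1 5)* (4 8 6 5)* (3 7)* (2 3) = (1 4 8 6 5)(2 3 7) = [0, 4, 3, 7, 8, 1, 5, 2, 6]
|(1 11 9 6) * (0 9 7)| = |(0 9 6 1 11 7)| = 6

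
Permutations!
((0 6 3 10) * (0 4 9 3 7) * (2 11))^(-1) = ((0 6 7)(2 11)(3 10 4 9))^(-1) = (0 7 6)(2 11)(3 9 4 10)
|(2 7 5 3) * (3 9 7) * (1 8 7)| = 10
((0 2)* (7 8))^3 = (0 2)(7 8)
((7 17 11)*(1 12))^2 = (7 11 17)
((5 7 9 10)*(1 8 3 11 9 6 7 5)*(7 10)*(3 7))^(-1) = ((1 8 7 6 10)(3 11 9))^(-1) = (1 10 6 7 8)(3 9 11)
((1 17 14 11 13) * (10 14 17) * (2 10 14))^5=((17)(1 14 11 13)(2 10))^5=(17)(1 14 11 13)(2 10)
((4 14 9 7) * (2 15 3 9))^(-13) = (2 15 3 9 7 4 14) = ((2 15 3 9 7 4 14))^(-13)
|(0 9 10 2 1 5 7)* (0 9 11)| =6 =|(0 11)(1 5 7 9 10 2)|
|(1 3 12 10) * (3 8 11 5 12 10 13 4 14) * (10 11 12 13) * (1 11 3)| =|(1 8 12 10 11 5 13 4 14)| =9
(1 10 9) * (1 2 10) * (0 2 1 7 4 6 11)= (0 2 10 9 1 7 4 6 11)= [2, 7, 10, 3, 6, 5, 11, 4, 8, 1, 9, 0]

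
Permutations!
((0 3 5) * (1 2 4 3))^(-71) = (0 1 2 4 3 5)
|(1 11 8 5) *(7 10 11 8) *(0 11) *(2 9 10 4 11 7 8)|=|(0 7 4 11 8 5 1 2 9 10)|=10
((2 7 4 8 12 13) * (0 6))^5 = (0 6)(2 13 12 8 4 7)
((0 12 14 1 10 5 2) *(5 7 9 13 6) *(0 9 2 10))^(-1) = ((0 12 14 1)(2 9 13 6 5 10 7))^(-1) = (0 1 14 12)(2 7 10 5 6 13 9)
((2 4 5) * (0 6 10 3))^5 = (0 6 10 3)(2 5 4)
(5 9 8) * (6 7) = (5 9 8)(6 7) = [0, 1, 2, 3, 4, 9, 7, 6, 5, 8]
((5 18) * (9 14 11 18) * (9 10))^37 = (5 10 9 14 11 18) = ((5 10 9 14 11 18))^37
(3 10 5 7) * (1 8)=(1 8)(3 10 5 7)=[0, 8, 2, 10, 4, 7, 6, 3, 1, 9, 5]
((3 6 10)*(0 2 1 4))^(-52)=((0 2 1 4)(3 6 10))^(-52)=(3 10 6)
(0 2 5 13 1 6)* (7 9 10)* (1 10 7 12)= (0 2 5 13 10 12 1 6)(7 9)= [2, 6, 5, 3, 4, 13, 0, 9, 8, 7, 12, 11, 1, 10]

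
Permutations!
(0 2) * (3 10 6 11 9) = (0 2)(3 10 6 11 9) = [2, 1, 0, 10, 4, 5, 11, 7, 8, 3, 6, 9]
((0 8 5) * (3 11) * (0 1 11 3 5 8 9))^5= ((0 9)(1 11 5))^5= (0 9)(1 5 11)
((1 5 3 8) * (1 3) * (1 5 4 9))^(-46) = ((1 4 9)(3 8))^(-46) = (1 9 4)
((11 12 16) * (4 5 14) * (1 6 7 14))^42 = (16) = ((1 6 7 14 4 5)(11 12 16))^42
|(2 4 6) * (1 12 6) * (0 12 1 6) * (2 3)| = |(0 12)(2 4 6 3)| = 4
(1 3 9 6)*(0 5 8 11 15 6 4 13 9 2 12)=(0 5 8 11 15 6 1 3 2 12)(4 13 9)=[5, 3, 12, 2, 13, 8, 1, 7, 11, 4, 10, 15, 0, 9, 14, 6]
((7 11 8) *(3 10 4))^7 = (3 10 4)(7 11 8)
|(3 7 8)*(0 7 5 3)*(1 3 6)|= 12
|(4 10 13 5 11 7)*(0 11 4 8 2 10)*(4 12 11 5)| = 10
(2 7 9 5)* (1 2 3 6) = (1 2 7 9 5 3 6) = [0, 2, 7, 6, 4, 3, 1, 9, 8, 5]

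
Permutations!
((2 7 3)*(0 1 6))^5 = (0 6 1)(2 3 7) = ((0 1 6)(2 7 3))^5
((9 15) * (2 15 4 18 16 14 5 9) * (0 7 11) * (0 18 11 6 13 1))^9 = ((0 7 6 13 1)(2 15)(4 11 18 16 14 5 9))^9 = (0 1 13 6 7)(2 15)(4 18 14 9 11 16 5)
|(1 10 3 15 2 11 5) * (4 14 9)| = |(1 10 3 15 2 11 5)(4 14 9)| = 21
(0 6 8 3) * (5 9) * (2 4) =[6, 1, 4, 0, 2, 9, 8, 7, 3, 5] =(0 6 8 3)(2 4)(5 9)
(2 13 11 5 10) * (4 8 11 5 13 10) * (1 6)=(1 6)(2 10)(4 8 11 13 5)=[0, 6, 10, 3, 8, 4, 1, 7, 11, 9, 2, 13, 12, 5]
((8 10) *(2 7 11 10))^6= (2 7 11 10 8)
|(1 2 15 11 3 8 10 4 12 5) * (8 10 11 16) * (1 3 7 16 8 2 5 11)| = |(1 5 3 10 4 12 11 7 16 2 15 8)| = 12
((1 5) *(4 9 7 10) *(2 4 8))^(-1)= ((1 5)(2 4 9 7 10 8))^(-1)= (1 5)(2 8 10 7 9 4)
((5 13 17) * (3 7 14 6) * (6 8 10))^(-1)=((3 7 14 8 10 6)(5 13 17))^(-1)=(3 6 10 8 14 7)(5 17 13)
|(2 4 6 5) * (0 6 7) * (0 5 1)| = |(0 6 1)(2 4 7 5)| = 12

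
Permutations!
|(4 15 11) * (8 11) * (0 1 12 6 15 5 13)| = 10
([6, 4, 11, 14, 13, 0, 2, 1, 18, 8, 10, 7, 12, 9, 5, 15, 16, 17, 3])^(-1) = (0 5 14 3 18 8 9 13 4 1 7 11 2 6)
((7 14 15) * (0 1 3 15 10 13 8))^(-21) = ((0 1 3 15 7 14 10 13 8))^(-21) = (0 10 15)(1 13 7)(3 8 14)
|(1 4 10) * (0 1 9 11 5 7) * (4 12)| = 9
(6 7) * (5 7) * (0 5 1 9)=(0 5 7 6 1 9)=[5, 9, 2, 3, 4, 7, 1, 6, 8, 0]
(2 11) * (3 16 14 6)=[0, 1, 11, 16, 4, 5, 3, 7, 8, 9, 10, 2, 12, 13, 6, 15, 14]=(2 11)(3 16 14 6)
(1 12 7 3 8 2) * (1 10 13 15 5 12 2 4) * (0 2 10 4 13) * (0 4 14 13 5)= [2, 10, 14, 8, 1, 12, 6, 3, 5, 9, 4, 11, 7, 15, 13, 0]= (0 2 14 13 15)(1 10 4)(3 8 5 12 7)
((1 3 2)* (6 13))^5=((1 3 2)(6 13))^5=(1 2 3)(6 13)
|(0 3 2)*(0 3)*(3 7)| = |(2 7 3)| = 3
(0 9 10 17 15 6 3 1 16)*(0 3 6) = (0 9 10 17 15)(1 16 3) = [9, 16, 2, 1, 4, 5, 6, 7, 8, 10, 17, 11, 12, 13, 14, 0, 3, 15]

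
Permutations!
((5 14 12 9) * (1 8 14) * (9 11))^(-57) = (1 5 9 11 12 14 8)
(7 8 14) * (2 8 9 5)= (2 8 14 7 9 5)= [0, 1, 8, 3, 4, 2, 6, 9, 14, 5, 10, 11, 12, 13, 7]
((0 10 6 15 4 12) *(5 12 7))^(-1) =(0 12 5 7 4 15 6 10)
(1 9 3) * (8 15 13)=(1 9 3)(8 15 13)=[0, 9, 2, 1, 4, 5, 6, 7, 15, 3, 10, 11, 12, 8, 14, 13]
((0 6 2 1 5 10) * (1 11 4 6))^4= (11)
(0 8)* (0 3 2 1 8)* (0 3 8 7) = (8)(0 3 2 1 7) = [3, 7, 1, 2, 4, 5, 6, 0, 8]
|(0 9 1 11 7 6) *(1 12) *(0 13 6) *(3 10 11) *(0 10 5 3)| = 12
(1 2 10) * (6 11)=(1 2 10)(6 11)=[0, 2, 10, 3, 4, 5, 11, 7, 8, 9, 1, 6]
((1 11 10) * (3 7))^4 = ((1 11 10)(3 7))^4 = (1 11 10)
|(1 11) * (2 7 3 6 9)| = |(1 11)(2 7 3 6 9)| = 10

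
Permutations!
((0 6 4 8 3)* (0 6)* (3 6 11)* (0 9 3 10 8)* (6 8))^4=(0 10 9 6 3 4 11)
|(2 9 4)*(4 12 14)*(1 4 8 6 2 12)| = |(1 4 12 14 8 6 2 9)| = 8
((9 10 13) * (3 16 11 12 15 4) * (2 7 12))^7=((2 7 12 15 4 3 16 11)(9 10 13))^7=(2 11 16 3 4 15 12 7)(9 10 13)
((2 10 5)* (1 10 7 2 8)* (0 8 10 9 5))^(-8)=(0 5 1)(8 10 9)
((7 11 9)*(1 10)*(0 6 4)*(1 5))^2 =(0 4 6)(1 5 10)(7 9 11)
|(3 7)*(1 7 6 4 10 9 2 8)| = |(1 7 3 6 4 10 9 2 8)| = 9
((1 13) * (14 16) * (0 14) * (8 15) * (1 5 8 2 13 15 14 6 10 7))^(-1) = ((0 6 10 7 1 15 2 13 5 8 14 16))^(-1) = (0 16 14 8 5 13 2 15 1 7 10 6)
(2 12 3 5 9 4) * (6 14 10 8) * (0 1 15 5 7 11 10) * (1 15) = (0 15 5 9 4 2 12 3 7 11 10 8 6 14) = [15, 1, 12, 7, 2, 9, 14, 11, 6, 4, 8, 10, 3, 13, 0, 5]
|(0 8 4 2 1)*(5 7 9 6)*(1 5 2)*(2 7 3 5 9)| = 4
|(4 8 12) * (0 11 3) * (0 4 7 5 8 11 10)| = |(0 10)(3 4 11)(5 8 12 7)| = 12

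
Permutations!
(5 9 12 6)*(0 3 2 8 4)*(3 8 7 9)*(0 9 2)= (0 8 4 9 12 6 5 3)(2 7)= [8, 1, 7, 0, 9, 3, 5, 2, 4, 12, 10, 11, 6]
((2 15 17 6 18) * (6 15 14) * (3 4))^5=(2 14 6 18)(3 4)(15 17)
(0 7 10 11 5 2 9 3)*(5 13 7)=[5, 1, 9, 0, 4, 2, 6, 10, 8, 3, 11, 13, 12, 7]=(0 5 2 9 3)(7 10 11 13)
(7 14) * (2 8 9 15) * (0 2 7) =(0 2 8 9 15 7 14) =[2, 1, 8, 3, 4, 5, 6, 14, 9, 15, 10, 11, 12, 13, 0, 7]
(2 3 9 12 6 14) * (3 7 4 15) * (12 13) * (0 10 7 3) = [10, 1, 3, 9, 15, 5, 14, 4, 8, 13, 7, 11, 6, 12, 2, 0] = (0 10 7 4 15)(2 3 9 13 12 6 14)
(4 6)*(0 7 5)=(0 7 5)(4 6)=[7, 1, 2, 3, 6, 0, 4, 5]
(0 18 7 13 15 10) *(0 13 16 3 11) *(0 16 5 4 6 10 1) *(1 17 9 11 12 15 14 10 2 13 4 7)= (0 18 1)(2 13 14 10 4 6)(3 12 15 17 9 11 16)(5 7)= [18, 0, 13, 12, 6, 7, 2, 5, 8, 11, 4, 16, 15, 14, 10, 17, 3, 9, 1]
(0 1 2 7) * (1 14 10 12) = (0 14 10 12 1 2 7) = [14, 2, 7, 3, 4, 5, 6, 0, 8, 9, 12, 11, 1, 13, 10]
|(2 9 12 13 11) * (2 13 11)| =5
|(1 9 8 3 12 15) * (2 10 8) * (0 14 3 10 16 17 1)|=|(0 14 3 12 15)(1 9 2 16 17)(8 10)|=10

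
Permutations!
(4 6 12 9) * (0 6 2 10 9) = [6, 1, 10, 3, 2, 5, 12, 7, 8, 4, 9, 11, 0] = (0 6 12)(2 10 9 4)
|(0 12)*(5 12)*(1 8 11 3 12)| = 7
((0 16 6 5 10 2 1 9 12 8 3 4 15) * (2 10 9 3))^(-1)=((0 16 6 5 9 12 8 2 1 3 4 15))^(-1)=(0 15 4 3 1 2 8 12 9 5 6 16)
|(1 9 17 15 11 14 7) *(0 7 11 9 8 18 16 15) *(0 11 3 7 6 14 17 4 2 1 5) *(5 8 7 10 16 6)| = 26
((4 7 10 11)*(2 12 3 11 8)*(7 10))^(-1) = ((2 12 3 11 4 10 8))^(-1) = (2 8 10 4 11 3 12)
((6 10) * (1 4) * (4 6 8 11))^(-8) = ((1 6 10 8 11 4))^(-8) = (1 11 10)(4 8 6)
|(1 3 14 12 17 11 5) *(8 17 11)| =6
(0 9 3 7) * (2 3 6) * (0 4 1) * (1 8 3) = (0 9 6 2 1)(3 7 4 8) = [9, 0, 1, 7, 8, 5, 2, 4, 3, 6]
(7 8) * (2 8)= (2 8 7)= [0, 1, 8, 3, 4, 5, 6, 2, 7]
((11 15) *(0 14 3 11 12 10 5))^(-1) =(0 5 10 12 15 11 3 14)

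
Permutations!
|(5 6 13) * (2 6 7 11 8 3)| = 8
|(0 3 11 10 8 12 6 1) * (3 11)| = 7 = |(0 11 10 8 12 6 1)|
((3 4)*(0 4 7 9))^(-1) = (0 9 7 3 4)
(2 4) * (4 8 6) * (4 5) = (2 8 6 5 4) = [0, 1, 8, 3, 2, 4, 5, 7, 6]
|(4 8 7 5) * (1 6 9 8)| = |(1 6 9 8 7 5 4)| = 7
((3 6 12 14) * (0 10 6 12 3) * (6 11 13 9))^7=((0 10 11 13 9 6 3 12 14))^7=(0 12 6 13 10 14 3 9 11)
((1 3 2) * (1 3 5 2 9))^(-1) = ((1 5 2 3 9))^(-1) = (1 9 3 2 5)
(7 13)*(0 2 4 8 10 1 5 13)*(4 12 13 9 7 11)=(0 2 12 13 11 4 8 10 1 5 9 7)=[2, 5, 12, 3, 8, 9, 6, 0, 10, 7, 1, 4, 13, 11]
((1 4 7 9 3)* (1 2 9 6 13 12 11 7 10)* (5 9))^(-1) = (1 10 4)(2 3 9 5)(6 7 11 12 13)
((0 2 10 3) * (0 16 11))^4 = (0 16 10)(2 11 3)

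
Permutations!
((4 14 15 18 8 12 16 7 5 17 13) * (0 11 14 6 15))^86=(0 14 11)(4 17 7 12 18 6 13 5 16 8 15)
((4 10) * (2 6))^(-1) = (2 6)(4 10)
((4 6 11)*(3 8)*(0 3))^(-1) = ((0 3 8)(4 6 11))^(-1) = (0 8 3)(4 11 6)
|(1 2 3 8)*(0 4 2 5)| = |(0 4 2 3 8 1 5)| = 7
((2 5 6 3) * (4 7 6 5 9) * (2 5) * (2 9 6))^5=(2 4 5 6 7 9 3)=((2 6 3 5 9 4 7))^5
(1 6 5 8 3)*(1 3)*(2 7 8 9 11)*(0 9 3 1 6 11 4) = (0 9 4)(1 11 2 7 8 6 5 3) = [9, 11, 7, 1, 0, 3, 5, 8, 6, 4, 10, 2]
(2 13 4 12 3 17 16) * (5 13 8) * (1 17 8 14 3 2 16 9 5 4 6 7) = (1 17 9 5 13 6 7)(2 14 3 8 4 12) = [0, 17, 14, 8, 12, 13, 7, 1, 4, 5, 10, 11, 2, 6, 3, 15, 16, 9]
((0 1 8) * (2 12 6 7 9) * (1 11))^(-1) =(0 8 1 11)(2 9 7 6 12)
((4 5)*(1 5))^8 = (1 4 5)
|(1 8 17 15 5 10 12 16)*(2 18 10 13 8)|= |(1 2 18 10 12 16)(5 13 8 17 15)|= 30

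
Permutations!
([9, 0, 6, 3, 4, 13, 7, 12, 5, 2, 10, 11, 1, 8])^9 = (13)(0 2 7 1 9 6 12)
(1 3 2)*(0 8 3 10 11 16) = [8, 10, 1, 2, 4, 5, 6, 7, 3, 9, 11, 16, 12, 13, 14, 15, 0] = (0 8 3 2 1 10 11 16)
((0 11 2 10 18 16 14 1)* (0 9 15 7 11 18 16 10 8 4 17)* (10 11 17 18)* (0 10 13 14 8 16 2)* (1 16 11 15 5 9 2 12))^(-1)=((0 13 14 16 8 4 18 15 7 17 10 12 1 2 11)(5 9))^(-1)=(0 11 2 1 12 10 17 7 15 18 4 8 16 14 13)(5 9)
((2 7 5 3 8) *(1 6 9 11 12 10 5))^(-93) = (1 5 6 3 9 8 11 2 12 7 10) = ((1 6 9 11 12 10 5 3 8 2 7))^(-93)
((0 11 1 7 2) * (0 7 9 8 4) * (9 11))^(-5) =((0 9 8 4)(1 11)(2 7))^(-5) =(0 4 8 9)(1 11)(2 7)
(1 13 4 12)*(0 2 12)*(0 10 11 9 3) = (0 2 12 1 13 4 10 11 9 3) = [2, 13, 12, 0, 10, 5, 6, 7, 8, 3, 11, 9, 1, 4]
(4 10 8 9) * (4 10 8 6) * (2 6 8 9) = (2 6 4 9 10 8) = [0, 1, 6, 3, 9, 5, 4, 7, 2, 10, 8]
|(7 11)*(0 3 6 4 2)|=|(0 3 6 4 2)(7 11)|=10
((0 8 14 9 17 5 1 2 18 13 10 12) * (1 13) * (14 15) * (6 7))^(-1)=((0 8 15 14 9 17 5 13 10 12)(1 2 18)(6 7))^(-1)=(0 12 10 13 5 17 9 14 15 8)(1 18 2)(6 7)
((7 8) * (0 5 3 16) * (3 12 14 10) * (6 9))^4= (0 10 5 3 12 16 14)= ((0 5 12 14 10 3 16)(6 9)(7 8))^4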